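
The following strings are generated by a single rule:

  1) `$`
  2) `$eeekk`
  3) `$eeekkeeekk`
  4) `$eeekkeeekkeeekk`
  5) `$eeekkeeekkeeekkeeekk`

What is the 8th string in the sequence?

$eeekkeeekkeeekkeeekkeeekkeeekkeeekk

Each term is the previous one with eeekk appended.
From $eeekkeeekkeeekkeeekk, 3 further steps: $eeekkeeekkeeekkeeekk → $eeekkeeekkeeekkeeekkeeekk → $eeekkeeekkeeekkeeekkeeekkeeekk → (answer).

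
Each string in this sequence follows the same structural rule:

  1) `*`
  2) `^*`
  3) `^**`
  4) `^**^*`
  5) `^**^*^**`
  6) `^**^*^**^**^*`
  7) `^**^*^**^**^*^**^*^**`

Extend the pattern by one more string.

Each term (from the third on) is the previous term followed by the one before it: term 3 = ^*·* = ^**.
Continuing: ^**^*^**^**^*^**^*^** · ^**^*^**^**^* gives term 8.

^**^*^**^**^*^**^*^**^**^*^**^**^*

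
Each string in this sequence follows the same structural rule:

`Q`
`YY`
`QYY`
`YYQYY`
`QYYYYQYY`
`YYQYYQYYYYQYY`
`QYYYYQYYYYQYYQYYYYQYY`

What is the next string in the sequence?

YYQYYQYYYYQYYQYYYYQYYYYQYYQYYYYQYY

From term 3 onward, concatenate the second-to-last term with the last: Q·YY = QYY, YY·QYY = YYQYY, …
So term 8 is YYQYYQYYYYQYY·QYYYYQYYYYQYYQYYYYQYY.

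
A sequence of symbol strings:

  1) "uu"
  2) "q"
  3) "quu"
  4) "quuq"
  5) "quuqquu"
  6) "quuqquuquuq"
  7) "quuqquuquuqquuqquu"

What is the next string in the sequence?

quuqquuquuqquuqquuquuqquuquuq

This is a Fibonacci-style word recurrence s(k) = s(k−1)·s(k−2): e.g. q·uu = quu.
The next term joins quuqquuquuqquuqquu and quuqquuquuq.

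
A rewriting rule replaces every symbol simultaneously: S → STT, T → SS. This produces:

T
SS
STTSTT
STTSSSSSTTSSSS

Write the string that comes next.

Replace each of the 14 characters of STTSSSSSTTSSSS in place — STT SS SS STT STT STT STT STT SS SS STT STT STT STT — and concatenate.

STTSSSSSTTSTTSTTSTTSTTSSSSSTTSTTSTTSTT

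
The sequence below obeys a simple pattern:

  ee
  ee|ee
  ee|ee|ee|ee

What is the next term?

Each string is two copies of the previous one joined by '|'.
So the next term is two copies of ee|ee|ee|ee with '|' between the halves.

ee|ee|ee|ee|ee|ee|ee|ee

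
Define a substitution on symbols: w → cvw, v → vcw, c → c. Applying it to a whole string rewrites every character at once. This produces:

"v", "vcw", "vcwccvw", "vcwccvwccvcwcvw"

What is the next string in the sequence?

vcwccvwccvcwcvwccvcwccvwcvcwcvw

Applying the rule to each of the 15 symbols of vcwccvwccvcwcvw gives the pieces vcw c cvw c c vcw cvw c c vcw c cvw c vcw cvw, which concatenate to the answer.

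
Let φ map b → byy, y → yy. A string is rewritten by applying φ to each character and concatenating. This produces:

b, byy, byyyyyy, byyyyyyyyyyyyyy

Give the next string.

Applying the rule to each of the 15 symbols of byyyyyyyyyyyyyy gives the pieces byy yy yy yy yy yy yy yy yy yy yy yy yy yy yy, which concatenate to the answer.

byyyyyyyyyyyyyyyyyyyyyyyyyyyyyy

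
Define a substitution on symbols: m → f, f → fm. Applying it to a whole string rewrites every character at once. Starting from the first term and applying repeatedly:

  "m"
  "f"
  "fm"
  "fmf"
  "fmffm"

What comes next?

Rewriting each symbol of fmffm: f→fm, m→f, f→fm, f→fm, m→f, which concatenates to fm f fm fm f.

fmffmfmf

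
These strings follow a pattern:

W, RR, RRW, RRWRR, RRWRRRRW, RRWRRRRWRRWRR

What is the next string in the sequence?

From term 3 onward, concatenate the last term with the second-to-last: RR·W = RRW, RRW·RR = RRWRR, …
Continuing: RRWRRRRWRRWRR · RRWRRRRW gives term 7.

RRWRRRRWRRWRRRRWRRRRW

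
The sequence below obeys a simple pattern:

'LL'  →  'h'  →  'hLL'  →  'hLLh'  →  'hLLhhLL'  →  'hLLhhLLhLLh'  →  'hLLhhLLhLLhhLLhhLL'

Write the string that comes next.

Each term (from the third on) is the previous term followed by the one before it: term 3 = h·LL = hLL.
The next term joins hLLhhLLhLLhhLLhhLL and hLLhhLLhLLh.

hLLhhLLhLLhhLLhhLLhLLhhLLhLLh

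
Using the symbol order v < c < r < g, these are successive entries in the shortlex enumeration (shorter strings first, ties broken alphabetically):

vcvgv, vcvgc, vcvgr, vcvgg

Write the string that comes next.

vccvv

The successor of vcvgg increments the rightmost position that isn't already g and resets every position after it to v.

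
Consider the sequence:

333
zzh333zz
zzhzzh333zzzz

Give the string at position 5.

Each term wraps the previous one in zzh on the left and zz on the right.
From zzhzzh333zzzz, 2 further steps: zzhzzh333zzzz → zzhzzhzzh333zzzzzz → (answer).

zzhzzhzzhzzh333zzzzzzzz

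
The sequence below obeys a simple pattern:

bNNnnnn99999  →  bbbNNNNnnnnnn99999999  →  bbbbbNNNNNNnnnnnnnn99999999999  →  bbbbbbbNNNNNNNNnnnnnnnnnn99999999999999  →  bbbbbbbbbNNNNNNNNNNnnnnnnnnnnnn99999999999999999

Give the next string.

Reading off run lengths: b runs 1, 3, 5, 7, 9; N runs 2, 4, 6, 8, 10; n runs 4, 6, 8, 10, 12; 9 runs 5, 8, 11, 14, 17 — each is linear in n (n = 1, 2, …).
For the next term, n = 6, so the run lengths are 11, 12, 14, 20.

bbbbbbbbbbbNNNNNNNNNNNNnnnnnnnnnnnnnn99999999999999999999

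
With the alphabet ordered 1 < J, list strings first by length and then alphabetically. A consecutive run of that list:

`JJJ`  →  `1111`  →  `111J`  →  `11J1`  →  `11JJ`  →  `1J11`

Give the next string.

1J1J

The successor of 1J11 increments the rightmost position that isn't already J and resets every position after it to 1.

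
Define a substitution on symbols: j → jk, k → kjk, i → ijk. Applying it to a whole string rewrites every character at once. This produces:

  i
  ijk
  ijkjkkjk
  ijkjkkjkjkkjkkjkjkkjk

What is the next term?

Replace each of the 21 characters of ijkjkkjkjkkjkkjkjkkjk in place — ijk jk kjk jk kjk kjk jk kjk jk kjk kjk jk kjk kjk jk kjk jk kjk kjk jk kjk — and concatenate.

ijkjkkjkjkkjkkjkjkkjkjkkjkkjkjkkjkkjkjkkjkjkkjkkjkjkkjk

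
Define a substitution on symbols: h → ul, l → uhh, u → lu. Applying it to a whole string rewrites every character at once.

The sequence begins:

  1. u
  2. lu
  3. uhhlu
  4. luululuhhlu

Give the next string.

uhhluluuhhluuhhluululuhhlu

Rewriting each symbol of luululuhhlu: l→uhh, u→lu, u→lu, l→uhh, u→lu, l→uhh, u→lu, h→ul, h→ul, l→uhh, u→lu, which concatenates to uhh lu lu uhh lu uhh lu ul ul uhh lu.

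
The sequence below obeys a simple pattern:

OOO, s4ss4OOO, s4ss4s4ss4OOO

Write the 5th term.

s4ss4s4ss4s4ss4s4ss4OOO

Each term is the previous one with s4ss4 prepended.
From s4ss4s4ss4OOO, 2 further steps: s4ss4s4ss4OOO → s4ss4s4ss4s4ss4OOO → (answer).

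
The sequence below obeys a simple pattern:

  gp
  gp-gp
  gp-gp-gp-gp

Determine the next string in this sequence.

gp-gp-gp-gp-gp-gp-gp-gp

Each string is two copies of the previous one joined by '-'.
So the next term is two copies of gp-gp-gp-gp with '-' between the halves.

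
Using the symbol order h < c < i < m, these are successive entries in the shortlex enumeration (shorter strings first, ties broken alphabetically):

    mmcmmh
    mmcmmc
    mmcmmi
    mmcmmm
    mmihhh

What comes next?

mmihhc

The successor of mmihhh increments the rightmost position that isn't already m and resets every position after it to h.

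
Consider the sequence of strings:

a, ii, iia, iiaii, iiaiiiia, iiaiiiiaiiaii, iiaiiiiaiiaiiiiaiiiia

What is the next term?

iiaiiiiaiiaiiiiaiiiiaiiaiiiiaiiaii

This is a Fibonacci-style word recurrence s(k) = s(k−1)·s(k−2): e.g. ii·a = iia.
So term 8 is iiaiiiiaiiaiiiiaiiiia·iiaiiiiaiiaii.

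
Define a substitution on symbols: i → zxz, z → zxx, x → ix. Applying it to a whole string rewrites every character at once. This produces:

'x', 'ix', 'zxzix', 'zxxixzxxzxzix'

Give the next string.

φ(zxxixzxxzxzix) expands symbol-by-symbol to zxx ix ix zxz ix zxx ix ix zxx ix zxx zxz ix; joining the 13 pieces gives the next term.

zxxixixzxzixzxxixixzxxixzxxzxzix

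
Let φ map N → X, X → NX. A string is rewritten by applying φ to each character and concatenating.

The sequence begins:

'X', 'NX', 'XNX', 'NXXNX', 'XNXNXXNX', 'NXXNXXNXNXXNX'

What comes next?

XNXNXXNXNXXNXXNXNXXNX

Applying the rule to each of the 13 symbols of NXXNXXNXNXXNX gives the pieces X NX NX X NX NX X NX X NX NX X NX, which concatenate to the answer.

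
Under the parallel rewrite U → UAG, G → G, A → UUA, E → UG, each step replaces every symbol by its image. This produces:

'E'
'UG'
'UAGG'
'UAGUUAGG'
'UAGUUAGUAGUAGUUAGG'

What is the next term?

Replace each of the 18 characters of UAGUUAGUAGUAGUUAGG in place — UAG UUA G UAG UAG UUA G UAG UUA G UAG UUA G UAG UAG UUA G G — and concatenate.

UAGUUAGUAGUAGUUAGUAGUUAGUAGUUAGUAGUAGUUAGG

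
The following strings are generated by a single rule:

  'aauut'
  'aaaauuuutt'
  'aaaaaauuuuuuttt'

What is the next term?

Term n consists of 2n a's, followed by 2n u's, followed by n t's (n = 1, 2, …).
At n = 4 the blocks have lengths 8, 8, 4.

aaaaaaaauuuuuuuutttt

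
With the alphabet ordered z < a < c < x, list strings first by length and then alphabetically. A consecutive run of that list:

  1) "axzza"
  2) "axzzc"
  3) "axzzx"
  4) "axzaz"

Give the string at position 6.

axzac

Continuing the enumeration 2 steps past axzaz: axzaz → axzaa → (answer).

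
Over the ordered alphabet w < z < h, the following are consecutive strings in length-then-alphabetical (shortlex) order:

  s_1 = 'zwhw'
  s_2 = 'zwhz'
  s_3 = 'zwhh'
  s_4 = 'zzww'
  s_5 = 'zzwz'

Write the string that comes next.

The successor of zzwz increments the rightmost position that isn't already h and resets every position after it to w.

zzwh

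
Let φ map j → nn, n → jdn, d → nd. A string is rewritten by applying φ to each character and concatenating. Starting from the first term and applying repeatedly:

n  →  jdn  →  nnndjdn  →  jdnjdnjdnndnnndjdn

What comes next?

Replace each of the 18 characters of jdnjdnjdnndnnndjdn in place — nn nd jdn nn nd jdn nn nd jdn jdn nd jdn jdn jdn nd nn nd jdn — and concatenate.

nnndjdnnnndjdnnnndjdnjdnndjdnjdnjdnndnnndjdn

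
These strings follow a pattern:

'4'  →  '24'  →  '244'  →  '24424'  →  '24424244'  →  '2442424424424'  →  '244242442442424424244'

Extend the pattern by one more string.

This is a Fibonacci-style word recurrence s(k) = s(k−1)·s(k−2): e.g. 24·4 = 244.
Continuing: 244242442442424424244 · 2442424424424 gives term 8.

2442424424424244242442442424424424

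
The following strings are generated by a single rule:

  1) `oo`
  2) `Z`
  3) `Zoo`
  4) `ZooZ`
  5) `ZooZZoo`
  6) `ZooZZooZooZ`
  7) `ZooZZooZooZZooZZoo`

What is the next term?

This is a Fibonacci-style word recurrence s(k) = s(k−1)·s(k−2): e.g. Z·oo = Zoo.
Continuing: ZooZZooZooZZooZZoo · ZooZZooZooZ gives term 8.

ZooZZooZooZZooZZooZooZZooZooZ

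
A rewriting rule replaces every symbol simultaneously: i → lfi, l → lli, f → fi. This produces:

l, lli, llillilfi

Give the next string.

llillilfillillilfillifilfi

Apply φ to llillilfi symbol by symbol: l→lli, l→lli, i→lfi, l→lli, l→lli, i→lfi, l→lli, f→fi, i→lfi; joined: lli lli lfi lli lli lfi lli fi lfi.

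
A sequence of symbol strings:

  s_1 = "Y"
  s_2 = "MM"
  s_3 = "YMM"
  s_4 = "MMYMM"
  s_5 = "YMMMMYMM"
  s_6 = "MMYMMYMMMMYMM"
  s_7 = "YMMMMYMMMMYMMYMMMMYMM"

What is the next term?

This is a Fibonacci-style word recurrence s(k) = s(k−2)·s(k−1): e.g. Y·MM = YMM.
The next term joins MMYMMYMMMMYMM and YMMMMYMMMMYMMYMMMMYMM.

MMYMMYMMMMYMMYMMMMYMMMMYMMYMMMMYMM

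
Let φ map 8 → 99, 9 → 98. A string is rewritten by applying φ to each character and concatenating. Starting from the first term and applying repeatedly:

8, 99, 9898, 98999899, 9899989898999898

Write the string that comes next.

98999898989998999899989898999899

Replace each of the 16 characters of 9899989898999898 in place — 98 99 98 98 98 99 98 99 98 99 98 98 98 99 98 99 — and concatenate.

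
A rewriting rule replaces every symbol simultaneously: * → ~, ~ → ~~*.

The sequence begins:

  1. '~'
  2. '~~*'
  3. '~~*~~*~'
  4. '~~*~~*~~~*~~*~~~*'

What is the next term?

~~*~~*~~~*~~*~~~*~~*~~*~~~*~~*~~~*~~*~~*~

Replace each of the 17 characters of ~~*~~*~~~*~~*~~~* in place — ~~* ~~* ~ ~~* ~~* ~ ~~* ~~* ~~* ~ ~~* ~~* ~ ~~* ~~* ~~* ~ — and concatenate.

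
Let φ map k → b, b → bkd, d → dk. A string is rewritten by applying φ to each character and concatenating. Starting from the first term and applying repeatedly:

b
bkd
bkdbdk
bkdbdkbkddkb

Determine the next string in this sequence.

Apply φ to bkdbdkbkddkb symbol by symbol: b→bkd, k→b, d→dk, b→bkd, d→dk, k→b, b→bkd, k→b, d→dk, d→dk, k→b, b→bkd; joined: bkd b dk bkd dk b bkd b dk dk b bkd.

bkdbdkbkddkbbkdbdkdkbbkd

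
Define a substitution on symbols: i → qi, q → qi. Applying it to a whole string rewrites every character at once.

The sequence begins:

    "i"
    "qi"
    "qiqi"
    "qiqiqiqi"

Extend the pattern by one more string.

Apply φ to qiqiqiqi symbol by symbol: q→qi, i→qi, q→qi, i→qi, q→qi, i→qi, q→qi, i→qi; joined: qi qi qi qi qi qi qi qi.

qiqiqiqiqiqiqiqi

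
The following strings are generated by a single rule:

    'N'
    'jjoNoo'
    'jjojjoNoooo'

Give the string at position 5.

jjojjojjojjoNoooooooo

Each term wraps the previous one in jjo on the left and oo on the right.
From jjojjoNoooo, 2 further steps: jjojjoNoooo → jjojjojjoNoooooo → (answer).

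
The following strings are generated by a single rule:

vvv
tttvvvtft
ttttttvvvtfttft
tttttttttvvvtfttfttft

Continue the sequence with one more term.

ttttttttttttvvvtfttfttfttft

Each term wraps the previous one in ttt on the left and tft on the right.
One more step from tttttttttvvvtfttfttft gives the answer.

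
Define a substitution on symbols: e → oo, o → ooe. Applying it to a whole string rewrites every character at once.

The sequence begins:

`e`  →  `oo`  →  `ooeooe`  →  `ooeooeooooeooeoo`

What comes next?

ooeooeooooeooeooooeooeooeooeooooeooeooooeooe

Applying the rule to each of the 16 symbols of ooeooeooooeooeoo gives the pieces ooe ooe oo ooe ooe oo ooe ooe ooe ooe oo ooe ooe oo ooe ooe, which concatenate to the answer.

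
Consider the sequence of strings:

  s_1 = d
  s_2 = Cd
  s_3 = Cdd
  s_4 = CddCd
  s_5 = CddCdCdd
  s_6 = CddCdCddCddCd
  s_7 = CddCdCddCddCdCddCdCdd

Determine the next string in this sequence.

CddCdCddCddCdCddCdCddCddCdCddCddCd

This is a Fibonacci-style word recurrence s(k) = s(k−1)·s(k−2): e.g. Cd·d = Cdd.
So term 8 is CddCdCddCddCdCddCdCdd·CddCdCddCddCd.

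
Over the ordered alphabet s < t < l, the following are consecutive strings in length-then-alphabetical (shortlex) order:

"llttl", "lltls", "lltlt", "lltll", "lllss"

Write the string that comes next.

Find the rightmost character of lllss below l, bump it to the next letter, and reset everything to its right to s.

lllst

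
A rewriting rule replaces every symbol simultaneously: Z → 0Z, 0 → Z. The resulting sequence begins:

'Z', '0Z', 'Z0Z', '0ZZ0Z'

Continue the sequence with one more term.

Expanding 0ZZ0Z: 0→Z, Z→0Z, Z→0Z, 0→Z, Z→0Z. Concatenated: Z 0Z 0Z Z 0Z.

Z0Z0ZZ0Z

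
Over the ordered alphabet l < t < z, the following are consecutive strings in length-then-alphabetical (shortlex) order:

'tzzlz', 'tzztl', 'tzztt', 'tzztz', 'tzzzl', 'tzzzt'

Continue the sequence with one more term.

The successor of tzzzt increments the rightmost position that isn't already z and resets every position after it to l.

tzzzz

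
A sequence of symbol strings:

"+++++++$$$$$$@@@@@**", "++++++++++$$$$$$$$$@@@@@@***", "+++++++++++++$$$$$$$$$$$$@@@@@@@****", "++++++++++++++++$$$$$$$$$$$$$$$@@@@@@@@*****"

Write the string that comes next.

Each string has the form +^{3n+1} $^{3n} @^{n+3} *^{n}, where the shown terms are n = 2, 3, 4, 5.
Setting n = 6 gives 19, 18, 9, 6 characters in each block.

+++++++++++++++++++$$$$$$$$$$$$$$$$$$@@@@@@@@@******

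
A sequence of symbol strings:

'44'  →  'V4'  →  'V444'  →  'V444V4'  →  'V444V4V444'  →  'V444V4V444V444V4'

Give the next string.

Each term (from the third on) is the previous term followed by the one before it: term 3 = V4·44 = V444.
So term 7 is V444V4V444V444V4·V444V4V444.

V444V4V444V444V4V444V4V444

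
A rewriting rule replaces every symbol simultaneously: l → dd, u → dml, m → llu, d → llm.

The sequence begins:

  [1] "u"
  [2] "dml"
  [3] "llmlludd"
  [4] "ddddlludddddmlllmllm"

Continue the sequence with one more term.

φ(ddddlludddddmlllmllm) expands symbol-by-symbol to llm llm llm llm dd dd dml llm llm llm llm llm llu dd dd dd llu dd dd llu; joining the 20 pieces gives the next term.

llmllmllmllmdddddmlllmllmllmllmllmlluddddddlluddddllu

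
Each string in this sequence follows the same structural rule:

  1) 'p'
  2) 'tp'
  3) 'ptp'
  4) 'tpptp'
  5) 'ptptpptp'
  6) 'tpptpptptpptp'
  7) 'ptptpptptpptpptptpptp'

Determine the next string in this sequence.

This is a Fibonacci-style word recurrence s(k) = s(k−2)·s(k−1): e.g. p·tp = ptp.
So term 8 is tpptpptptpptp·ptptpptptpptpptptpptp.

tpptpptptpptpptptpptptpptpptptpptp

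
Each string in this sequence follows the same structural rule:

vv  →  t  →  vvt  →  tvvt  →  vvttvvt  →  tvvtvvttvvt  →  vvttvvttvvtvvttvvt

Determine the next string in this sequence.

From term 3 onward, concatenate the second-to-last term with the last: vv·t = vvt, t·vvt = tvvt, …
Continuing: tvvtvvttvvt · vvttvvttvvtvvttvvt gives term 8.

tvvtvvttvvtvvttvvttvvtvvttvvt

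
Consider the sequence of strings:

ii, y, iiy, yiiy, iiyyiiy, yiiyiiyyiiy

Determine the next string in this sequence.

iiyyiiyyiiyiiyyiiy

This is a Fibonacci-style word recurrence s(k) = s(k−2)·s(k−1): e.g. ii·y = iiy.
The next term joins iiyyiiy and yiiyiiyyiiy.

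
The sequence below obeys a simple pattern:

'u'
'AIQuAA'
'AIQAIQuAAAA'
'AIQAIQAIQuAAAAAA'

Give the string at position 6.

s(k+1) = AIQ·s(k)·AA, so each term gains AIQ as a prefix and AA as a suffix.
From AIQAIQAIQuAAAAAA, 2 further steps: AIQAIQAIQuAAAAAA → AIQAIQAIQAIQuAAAAAAAA → (answer).

AIQAIQAIQAIQAIQuAAAAAAAAAA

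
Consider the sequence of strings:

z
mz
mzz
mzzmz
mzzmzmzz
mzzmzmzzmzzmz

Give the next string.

Each term (from the third on) is the previous term followed by the one before it: term 3 = mz·z = mzz.
So term 7 is mzzmzmzzmzzmz·mzzmzmzz.

mzzmzmzzmzzmzmzzmzmzz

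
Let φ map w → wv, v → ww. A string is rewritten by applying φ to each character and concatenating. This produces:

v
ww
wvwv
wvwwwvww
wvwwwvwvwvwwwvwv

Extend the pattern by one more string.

wvwwwvwvwvwwwvwwwvwwwvwvwvwwwvww

Applying the rule to each of the 16 symbols of wvwwwvwvwvwwwvwv gives the pieces wv ww wv wv wv ww wv ww wv ww wv wv wv ww wv ww, which concatenate to the answer.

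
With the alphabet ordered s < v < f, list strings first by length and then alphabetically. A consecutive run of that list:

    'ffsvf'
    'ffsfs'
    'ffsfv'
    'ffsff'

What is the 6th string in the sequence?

ffvsv

Advancing 2 positions from ffsff through ffsff → ffvss reaches term 6.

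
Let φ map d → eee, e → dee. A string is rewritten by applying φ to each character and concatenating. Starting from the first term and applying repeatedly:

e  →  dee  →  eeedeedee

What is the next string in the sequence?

deedeedeeeeedeedeeeeedeedee

Apply φ to eeedeedee symbol by symbol: e→dee, e→dee, e→dee, d→eee, e→dee, e→dee, d→eee, e→dee, e→dee; joined: dee dee dee eee dee dee eee dee dee.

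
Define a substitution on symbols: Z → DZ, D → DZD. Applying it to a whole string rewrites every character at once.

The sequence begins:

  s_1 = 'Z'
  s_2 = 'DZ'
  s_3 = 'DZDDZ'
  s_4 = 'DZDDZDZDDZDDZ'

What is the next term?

Rewriting the 13 symbols of DZDDZDZDDZDDZ one by one yields DZD DZ DZD DZD DZ DZD DZ DZD DZD DZ DZD DZD DZ; concatenated:

DZDDZDZDDZDDZDZDDZDZDDZDDZDZDDZDDZ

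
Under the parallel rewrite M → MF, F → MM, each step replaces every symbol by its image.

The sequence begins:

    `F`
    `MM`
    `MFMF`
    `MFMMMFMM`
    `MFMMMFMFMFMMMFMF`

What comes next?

MFMMMFMFMFMMMFMMMFMMMFMFMFMMMFMM

φ(MFMMMFMFMFMMMFMF) expands symbol-by-symbol to MF MM MF MF MF MM MF MM MF MM MF MF MF MM MF MM; joining the 16 pieces gives the next term.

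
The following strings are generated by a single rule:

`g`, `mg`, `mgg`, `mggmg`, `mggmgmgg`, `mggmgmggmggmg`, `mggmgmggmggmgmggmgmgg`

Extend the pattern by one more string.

mggmgmggmggmgmggmgmggmggmgmggmggmg

Each term (from the third on) is the previous term followed by the one before it: term 3 = mg·g = mgg.
Continuing: mggmgmggmggmgmggmgmgg · mggmgmggmggmg gives term 8.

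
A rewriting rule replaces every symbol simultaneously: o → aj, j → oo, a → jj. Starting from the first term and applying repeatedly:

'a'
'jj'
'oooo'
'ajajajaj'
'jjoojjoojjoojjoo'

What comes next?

ooooajajooooajajooooajajooooajaj

Applying the rule to each of the 16 symbols of jjoojjoojjoojjoo gives the pieces oo oo aj aj oo oo aj aj oo oo aj aj oo oo aj aj, which concatenate to the answer.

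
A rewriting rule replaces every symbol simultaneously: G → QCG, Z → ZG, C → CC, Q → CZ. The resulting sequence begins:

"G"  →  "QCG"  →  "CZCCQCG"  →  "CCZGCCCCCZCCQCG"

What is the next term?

Applying the rule to each of the 15 symbols of CCZGCCCCCZCCQCG gives the pieces CC CC ZG QCG CC CC CC CC CC ZG CC CC CZ CC QCG, which concatenate to the answer.

CCCCZGQCGCCCCCCCCCCZGCCCCCZCCQCG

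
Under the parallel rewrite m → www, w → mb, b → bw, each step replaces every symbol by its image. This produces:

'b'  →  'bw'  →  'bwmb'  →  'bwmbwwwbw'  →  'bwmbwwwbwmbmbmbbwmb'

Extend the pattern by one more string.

Replace each of the 19 characters of bwmbwwwbwmbmbmbbwmb in place — bw mb www bw mb mb mb bw mb www bw www bw www bw bw mb www bw — and concatenate.

bwmbwwwbwmbmbmbbwmbwwwbwwwwbwwwwbwbwmbwwwbw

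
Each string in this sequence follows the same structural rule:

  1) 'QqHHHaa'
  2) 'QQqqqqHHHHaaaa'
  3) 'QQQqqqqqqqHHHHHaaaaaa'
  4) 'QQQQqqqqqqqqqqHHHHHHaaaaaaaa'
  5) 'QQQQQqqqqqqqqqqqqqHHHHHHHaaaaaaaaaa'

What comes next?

QQQQQQqqqqqqqqqqqqqqqqHHHHHHHHaaaaaaaaaaaa

Term n consists of n Q's, followed by 3n-2 q's, followed by n+2 H's, followed by 2n a's (n = 1, 2, …).
At n = 6 the blocks have lengths 6, 16, 8, 12.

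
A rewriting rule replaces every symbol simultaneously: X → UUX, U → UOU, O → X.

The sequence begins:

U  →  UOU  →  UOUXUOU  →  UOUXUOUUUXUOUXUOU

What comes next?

Rewriting the 17 symbols of UOUXUOUUUXUOUXUOU one by one yields UOU X UOU UUX UOU X UOU UOU UOU UUX UOU X UOU UUX UOU X UOU; concatenated:

UOUXUOUUUXUOUXUOUUOUUOUUUXUOUXUOUUUXUOUXUOU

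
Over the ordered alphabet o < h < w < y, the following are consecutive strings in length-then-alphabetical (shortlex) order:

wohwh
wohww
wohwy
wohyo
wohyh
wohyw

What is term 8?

wowoo

Stepping forward 2 times from wohyw: wohyw → wohyy, then the target.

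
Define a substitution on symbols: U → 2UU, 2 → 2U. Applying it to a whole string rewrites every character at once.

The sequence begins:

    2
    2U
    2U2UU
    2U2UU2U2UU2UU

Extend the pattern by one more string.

2U2UU2U2UU2UU2U2UU2U2UU2UU2U2UU2UU

Replace each of the 13 characters of 2U2UU2U2UU2UU in place — 2U 2UU 2U 2UU 2UU 2U 2UU 2U 2UU 2UU 2U 2UU 2UU — and concatenate.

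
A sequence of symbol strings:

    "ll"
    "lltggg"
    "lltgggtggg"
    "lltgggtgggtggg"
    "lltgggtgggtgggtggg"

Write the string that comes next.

lltgggtgggtgggtgggtggg

The strings grow by a fixed suffix tggg each time.
So the next term is lltgggtgggtgggtggg·tggg.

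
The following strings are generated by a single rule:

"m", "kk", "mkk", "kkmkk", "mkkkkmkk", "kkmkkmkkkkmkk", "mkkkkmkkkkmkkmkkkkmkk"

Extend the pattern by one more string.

From term 3 onward, concatenate the second-to-last term with the last: m·kk = mkk, kk·mkk = kkmkk, …
Continuing: kkmkkmkkkkmkk · mkkkkmkkkkmkkmkkkkmkk gives term 8.

kkmkkmkkkkmkkmkkkkmkkkkmkkmkkkkmkk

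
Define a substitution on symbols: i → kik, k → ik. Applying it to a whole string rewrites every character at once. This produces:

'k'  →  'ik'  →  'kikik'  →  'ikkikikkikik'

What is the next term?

kikikikkikikkikikikkikikkikik

Rewriting each symbol of ikkikikkikik: i→kik, k→ik, k→ik, i→kik, k→ik, i→kik, k→ik, k→ik, i→kik, k→ik, i→kik, k→ik, which concatenates to kik ik ik kik ik kik ik ik kik ik kik ik.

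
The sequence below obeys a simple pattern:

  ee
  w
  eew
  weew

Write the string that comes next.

This is a Fibonacci-style word recurrence s(k) = s(k−2)·s(k−1): e.g. ee·w = eew.
Continuing: eew · weew gives term 5.

eewweew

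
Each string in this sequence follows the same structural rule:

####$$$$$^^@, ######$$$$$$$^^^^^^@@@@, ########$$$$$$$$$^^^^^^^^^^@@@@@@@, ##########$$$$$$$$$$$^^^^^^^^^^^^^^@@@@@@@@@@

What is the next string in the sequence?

The n-th term is 2n+2 #'s then 2n+3 $'s then 4n-2 ^'s then 3n-2 @'s (n = 1, 2, …).
Setting n = 5 gives 12, 13, 18, 13 characters in each block.

############$$$$$$$$$$$$$^^^^^^^^^^^^^^^^^^@@@@@@@@@@@@@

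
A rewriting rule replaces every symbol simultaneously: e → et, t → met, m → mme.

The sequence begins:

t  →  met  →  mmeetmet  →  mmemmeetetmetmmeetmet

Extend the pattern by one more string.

Rewriting the 21 symbols of mmemmeetetmetmmeetmet one by one yields mme mme et mme mme et et met et met mme et met mme mme et et met mme et met; concatenated:

mmemmeetmmemmeetetmetetmetmmeetmetmmemmeetetmetmmeetmet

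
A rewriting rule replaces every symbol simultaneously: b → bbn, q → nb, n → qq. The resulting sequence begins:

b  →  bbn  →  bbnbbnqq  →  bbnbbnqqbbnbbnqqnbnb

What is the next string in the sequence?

Rewriting the 20 symbols of bbnbbnqqbbnbbnqqnbnb one by one yields bbn bbn qq bbn bbn qq nb nb bbn bbn qq bbn bbn qq nb nb qq bbn qq bbn; concatenated:

bbnbbnqqbbnbbnqqnbnbbbnbbnqqbbnbbnqqnbnbqqbbnqqbbn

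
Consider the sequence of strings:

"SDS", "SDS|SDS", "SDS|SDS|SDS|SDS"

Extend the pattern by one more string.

Each string is two copies of the previous one joined by '|'.
One more doubling of SDS|SDS|SDS|SDS gives the answer.

SDS|SDS|SDS|SDS|SDS|SDS|SDS|SDS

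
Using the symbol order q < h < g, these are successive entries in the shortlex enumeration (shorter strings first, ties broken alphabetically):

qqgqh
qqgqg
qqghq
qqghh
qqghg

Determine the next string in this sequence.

Find the rightmost character of qqghg below g, bump it to the next letter, and reset everything to its right to q.

qqggq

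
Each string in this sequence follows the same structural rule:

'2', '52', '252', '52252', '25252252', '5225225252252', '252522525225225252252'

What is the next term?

5225225252252252522525225225252252

Each term (from the third on) is the two preceding terms concatenated in order: term 3 = 2·52 = 252.
The next term joins 5225225252252 and 252522525225225252252.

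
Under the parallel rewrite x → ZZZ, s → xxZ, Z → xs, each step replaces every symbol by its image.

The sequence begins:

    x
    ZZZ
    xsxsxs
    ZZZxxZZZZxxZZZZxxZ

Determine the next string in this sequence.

Applying the rule to each of the 18 symbols of ZZZxxZZZZxxZZZZxxZ gives the pieces xs xs xs ZZZ ZZZ xs xs xs xs ZZZ ZZZ xs xs xs xs ZZZ ZZZ xs, which concatenate to the answer.

xsxsxsZZZZZZxsxsxsxsZZZZZZxsxsxsxsZZZZZZxs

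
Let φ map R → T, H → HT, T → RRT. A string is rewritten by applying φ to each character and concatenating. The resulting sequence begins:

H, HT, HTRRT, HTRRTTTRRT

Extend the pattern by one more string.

Expanding HTRRTTTRRT: H→HT, T→RRT, R→T, R→T, T→RRT, T→RRT, T→RRT, R→T, R→T, T→RRT. Concatenated: HT RRT T T RRT RRT RRT T T RRT.

HTRRTTTRRTRRTRRTTTRRT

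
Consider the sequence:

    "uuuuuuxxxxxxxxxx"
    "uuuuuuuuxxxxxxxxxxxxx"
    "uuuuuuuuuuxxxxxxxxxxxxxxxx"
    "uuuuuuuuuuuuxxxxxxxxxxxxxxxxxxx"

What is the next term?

Term n consists of 2n u's, followed by 3n+1 x's, where the shown terms are n = 3, 4, 5, 6.
At n = 7 the blocks have lengths 14, 22.

uuuuuuuuuuuuuuxxxxxxxxxxxxxxxxxxxxxx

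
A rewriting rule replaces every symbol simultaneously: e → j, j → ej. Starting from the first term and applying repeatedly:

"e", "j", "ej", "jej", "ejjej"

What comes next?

Expanding ejjej: e→j, j→ej, j→ej, e→j, j→ej. Concatenated: j ej ej j ej.

jejejjej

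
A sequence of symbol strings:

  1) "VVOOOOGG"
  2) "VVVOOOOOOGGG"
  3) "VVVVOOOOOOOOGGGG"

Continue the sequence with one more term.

VVVVVOOOOOOOOOOGGGGG

Term n consists of n V's, followed by 2n O's, followed by n G's, where the shown terms are n = 2, 3, 4.
For the next term, n = 5, so the run lengths are 5, 10, 5.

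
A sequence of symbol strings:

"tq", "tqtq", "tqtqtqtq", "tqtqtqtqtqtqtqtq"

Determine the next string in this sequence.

tqtqtqtqtqtqtqtqtqtqtqtqtqtqtqtq

Every step duplicates the string.
So the next term is two copies of tqtqtqtqtqtqtqtq.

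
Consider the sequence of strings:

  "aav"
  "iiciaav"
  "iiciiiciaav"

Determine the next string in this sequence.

iiciiiciiiciaav

The strings grow by a fixed prefix iici each time.
One more step from iiciiiciaav gives the answer.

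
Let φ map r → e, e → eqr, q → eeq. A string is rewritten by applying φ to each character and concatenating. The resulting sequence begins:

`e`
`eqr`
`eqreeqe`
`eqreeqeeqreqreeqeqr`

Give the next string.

φ(eqreeqeeqreqreeqeqr) expands symbol-by-symbol to eqr eeq e eqr eqr eeq eqr eqr eeq e eqr eeq e eqr eqr eeq eqr eeq e; joining the 19 pieces gives the next term.

eqreeqeeqreqreeqeqreqreeqeeqreeqeeqreqreeqeqreeqe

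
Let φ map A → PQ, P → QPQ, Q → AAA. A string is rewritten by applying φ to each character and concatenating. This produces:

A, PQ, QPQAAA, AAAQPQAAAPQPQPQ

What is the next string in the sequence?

Applying the rule to each of the 15 symbols of AAAQPQAAAPQPQPQ gives the pieces PQ PQ PQ AAA QPQ AAA PQ PQ PQ QPQ AAA QPQ AAA QPQ AAA, which concatenate to the answer.

PQPQPQAAAQPQAAAPQPQPQQPQAAAQPQAAAQPQAAA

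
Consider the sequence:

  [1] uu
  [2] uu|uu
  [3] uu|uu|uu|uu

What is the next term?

uu|uu|uu|uu|uu|uu|uu|uu

Every step duplicates the string with '|' between the halves.
So the next term is two copies of uu|uu|uu|uu with '|' between the halves.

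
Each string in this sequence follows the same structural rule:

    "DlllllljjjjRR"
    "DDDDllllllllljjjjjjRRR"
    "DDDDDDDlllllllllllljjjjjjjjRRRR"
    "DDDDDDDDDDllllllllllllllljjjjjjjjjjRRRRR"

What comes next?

Each string has the form D^{3n-2} l^{3n+3} j^{2n+2} R^{n+1} (n = 1, 2, …).
Setting n = 5 gives 13, 18, 12, 6 characters in each block.

DDDDDDDDDDDDDlllllllllllllllllljjjjjjjjjjjjRRRRRR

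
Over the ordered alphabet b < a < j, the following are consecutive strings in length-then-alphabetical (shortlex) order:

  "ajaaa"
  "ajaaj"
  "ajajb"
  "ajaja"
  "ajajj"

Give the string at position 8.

ajjbj

Stepping forward 3 times from ajajj: ajajj → ajjbb → ajjba, then the target.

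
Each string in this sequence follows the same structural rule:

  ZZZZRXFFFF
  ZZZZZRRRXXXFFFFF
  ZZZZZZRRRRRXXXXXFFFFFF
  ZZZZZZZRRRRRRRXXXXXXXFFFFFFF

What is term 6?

Reading off run lengths: Z runs 4, 5, 6, 7; R runs 1, 3, 5, 7; X runs 1, 3, 5, 7; F runs 4, 5, 6, 7 — each is linear in n (n = 1, 2, …).
For term 6, n = 6, so the run lengths are 9, 11, 11, 9.

ZZZZZZZZZRRRRRRRRRRRXXXXXXXXXXXFFFFFFFFF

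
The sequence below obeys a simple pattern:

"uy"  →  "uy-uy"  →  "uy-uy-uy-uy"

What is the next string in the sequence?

uy-uy-uy-uy-uy-uy-uy-uy

Each string is two copies of the previous one joined by '-'.
One more doubling of uy-uy-uy-uy gives the answer.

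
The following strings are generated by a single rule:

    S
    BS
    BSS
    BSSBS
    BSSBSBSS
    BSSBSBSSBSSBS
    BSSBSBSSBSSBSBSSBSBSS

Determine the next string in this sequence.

From term 3 onward, concatenate the last term with the second-to-last: BS·S = BSS, BSS·BS = BSSBS, …
So term 8 is BSSBSBSSBSSBSBSSBSBSS·BSSBSBSSBSSBS.

BSSBSBSSBSSBSBSSBSBSSBSSBSBSSBSSBS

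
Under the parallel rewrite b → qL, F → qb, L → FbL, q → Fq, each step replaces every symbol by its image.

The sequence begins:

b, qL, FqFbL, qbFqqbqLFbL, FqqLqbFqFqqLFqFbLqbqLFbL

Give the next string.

qbFqFqFbLFqqLqbFqqbFqFqFbLqbFqqbqLFbLFqqLFqFbLqbqLFbL

Replace each of the 24 characters of FqqLqbFqFqqLFqFbLqbqLFbL in place — qb Fq Fq FbL Fq qL qb Fq qb Fq Fq FbL qb Fq qb qL FbL Fq qL Fq FbL qb qL FbL — and concatenate.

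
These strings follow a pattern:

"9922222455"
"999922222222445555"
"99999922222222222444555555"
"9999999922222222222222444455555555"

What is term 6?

The n-th term is 2n 9's then 3n+2 2's then n 4's then 2n 5's (n = 1, 2, …).
At n = 6 the blocks have lengths 12, 20, 6, 12.

99999999999922222222222222222222444444555555555555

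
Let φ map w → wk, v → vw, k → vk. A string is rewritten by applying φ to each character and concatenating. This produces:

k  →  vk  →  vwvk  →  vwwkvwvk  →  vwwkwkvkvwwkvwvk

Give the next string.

vwwkwkvkwkvkvwvkvwwkwkvkvwwkvwvk

Replace each of the 16 characters of vwwkwkvkvwwkvwvk in place — vw wk wk vk wk vk vw vk vw wk wk vk vw wk vw vk — and concatenate.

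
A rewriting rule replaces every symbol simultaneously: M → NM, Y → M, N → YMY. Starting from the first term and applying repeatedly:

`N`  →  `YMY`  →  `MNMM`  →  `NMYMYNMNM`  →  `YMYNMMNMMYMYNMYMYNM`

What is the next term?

MNMMYMYNMNMYMYNMNMMNMMYMYNMMNMMYMYNM

Replace each of the 19 characters of YMYNMMNMMYMYNMYMYNM in place — M NM M YMY NM NM YMY NM NM M NM M YMY NM M NM M YMY NM — and concatenate.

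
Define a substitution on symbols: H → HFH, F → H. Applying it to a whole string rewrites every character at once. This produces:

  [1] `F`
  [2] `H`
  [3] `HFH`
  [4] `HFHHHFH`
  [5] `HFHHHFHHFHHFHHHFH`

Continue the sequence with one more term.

φ(HFHHHFHHFHHFHHHFH) expands symbol-by-symbol to HFH H HFH HFH HFH H HFH HFH H HFH HFH H HFH HFH HFH H HFH; joining the 17 pieces gives the next term.

HFHHHFHHFHHFHHHFHHFHHHFHHFHHHFHHFHHFHHHFH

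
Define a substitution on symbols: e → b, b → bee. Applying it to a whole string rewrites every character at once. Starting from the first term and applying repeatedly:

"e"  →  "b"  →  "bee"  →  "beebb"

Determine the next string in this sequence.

beebbbeebee

Apply φ to beebb symbol by symbol: b→bee, e→b, e→b, b→bee, b→bee; joined: bee b b bee bee.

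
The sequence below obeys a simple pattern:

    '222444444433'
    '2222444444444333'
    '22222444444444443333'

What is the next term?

The n-th term is n 2's then 2n+1 4's then n-1 3's, where the shown terms are n = 3, 4, 5.
At n = 6 the blocks have lengths 6, 13, 5.

222222444444444444433333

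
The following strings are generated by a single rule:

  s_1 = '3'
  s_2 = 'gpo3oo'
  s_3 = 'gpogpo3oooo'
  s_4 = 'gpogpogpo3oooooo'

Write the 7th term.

gpogpogpogpogpogpo3oooooooooooo

s(k+1) = gpo·s(k)·oo, so each term gains gpo as a prefix and oo as a suffix.
From gpogpogpo3oooooo, 3 further steps: gpogpogpo3oooooo → gpogpogpogpo3oooooooo → gpogpogpogpogpo3oooooooooo → (answer).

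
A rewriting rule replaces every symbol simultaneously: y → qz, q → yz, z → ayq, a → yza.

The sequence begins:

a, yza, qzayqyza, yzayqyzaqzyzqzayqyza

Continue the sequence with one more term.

Replace each of the 20 characters of yzayqyzaqzyzqzayqyza in place — qz ayq yza qz yz qz ayq yza yz ayq qz ayq yz ayq yza qz yz qz ayq yza — and concatenate.

qzayqyzaqzyzqzayqyzayzayqqzayqyzayqyzaqzyzqzayqyza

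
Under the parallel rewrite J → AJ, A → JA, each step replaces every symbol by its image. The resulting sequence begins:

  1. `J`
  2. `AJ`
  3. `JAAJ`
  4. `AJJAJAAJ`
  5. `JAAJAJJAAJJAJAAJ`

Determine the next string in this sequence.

AJJAJAAJJAAJAJJAJAAJAJJAAJJAJAAJ

Applying the rule to each of the 16 symbols of JAAJAJJAAJJAJAAJ gives the pieces AJ JA JA AJ JA AJ AJ JA JA AJ AJ JA AJ JA JA AJ, which concatenate to the answer.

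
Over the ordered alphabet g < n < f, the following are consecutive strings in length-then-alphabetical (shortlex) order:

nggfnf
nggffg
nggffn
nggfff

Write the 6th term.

Stepping forward 2 times from nggfff: nggfff → ngnggg, then the target.

ngnggn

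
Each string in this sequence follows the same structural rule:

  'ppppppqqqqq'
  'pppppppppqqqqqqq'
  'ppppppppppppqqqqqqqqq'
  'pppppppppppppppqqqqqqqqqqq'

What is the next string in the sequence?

Each string has the form p^{3n} q^{2n+1}, where the shown terms are n = 2, 3, 4, 5.
Setting n = 6 gives 18, 13 characters in each block.

ppppppppppppppppppqqqqqqqqqqqqq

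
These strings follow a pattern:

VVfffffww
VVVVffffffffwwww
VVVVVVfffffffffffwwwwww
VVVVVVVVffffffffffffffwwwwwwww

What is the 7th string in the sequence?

VVVVVVVVVVVVVVfffffffffffffffffffffffwwwwwwwwwwwwww

Term n consists of 2n V's, followed by 3n+2 f's, followed by 2n w's (n = 1, 2, …).
For term 7, n = 7, so the run lengths are 14, 23, 14.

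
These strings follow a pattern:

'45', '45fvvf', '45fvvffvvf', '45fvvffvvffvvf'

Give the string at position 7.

45fvvffvvffvvffvvffvvffvvf

The strings grow by a fixed suffix fvvf each time.
From 45fvvffvvffvvf, 3 further steps: 45fvvffvvffvvf → 45fvvffvvffvvffvvf → 45fvvffvvffvvffvvffvvf → (answer).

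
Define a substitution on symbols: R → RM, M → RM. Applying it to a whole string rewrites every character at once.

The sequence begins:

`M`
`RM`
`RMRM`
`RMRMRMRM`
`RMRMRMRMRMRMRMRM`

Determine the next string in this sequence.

RMRMRMRMRMRMRMRMRMRMRMRMRMRMRMRM

Applying the rule to each of the 16 symbols of RMRMRMRMRMRMRMRM gives the pieces RM RM RM RM RM RM RM RM RM RM RM RM RM RM RM RM, which concatenate to the answer.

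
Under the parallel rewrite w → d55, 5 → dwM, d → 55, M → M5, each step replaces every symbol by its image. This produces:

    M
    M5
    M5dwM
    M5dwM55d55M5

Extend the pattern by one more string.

M5dwM55d55M5dwMdwM55dwMdwMM5dwM

Rewriting each symbol of M5dwM55d55M5: M→M5, 5→dwM, d→55, w→d55, M→M5, 5→dwM, 5→dwM, d→55, 5→dwM, 5→dwM, M→M5, 5→dwM, which concatenates to M5 dwM 55 d55 M5 dwM dwM 55 dwM dwM M5 dwM.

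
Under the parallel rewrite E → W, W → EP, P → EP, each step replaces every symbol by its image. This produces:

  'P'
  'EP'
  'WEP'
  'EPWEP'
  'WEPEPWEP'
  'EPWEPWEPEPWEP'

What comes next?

WEPEPWEPEPWEPWEPEPWEP

φ(EPWEPWEPEPWEP) expands symbol-by-symbol to W EP EP W EP EP W EP W EP EP W EP; joining the 13 pieces gives the next term.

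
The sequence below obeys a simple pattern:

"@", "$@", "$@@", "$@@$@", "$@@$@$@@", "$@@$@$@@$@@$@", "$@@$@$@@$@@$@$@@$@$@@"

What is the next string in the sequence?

This is a Fibonacci-style word recurrence s(k) = s(k−1)·s(k−2): e.g. $@·@ = $@@.
Continuing: $@@$@$@@$@@$@$@@$@$@@ · $@@$@$@@$@@$@ gives term 8.

$@@$@$@@$@@$@$@@$@$@@$@@$@$@@$@@$@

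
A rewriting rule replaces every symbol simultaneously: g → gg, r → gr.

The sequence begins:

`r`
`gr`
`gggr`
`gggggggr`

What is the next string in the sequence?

Apply φ to gggggggr symbol by symbol: g→gg, g→gg, g→gg, g→gg, g→gg, g→gg, g→gg, r→gr; joined: gg gg gg gg gg gg gg gr.

gggggggggggggggr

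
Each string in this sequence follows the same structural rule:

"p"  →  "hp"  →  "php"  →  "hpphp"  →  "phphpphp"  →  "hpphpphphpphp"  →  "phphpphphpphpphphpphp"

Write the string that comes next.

From term 3 onward, concatenate the second-to-last term with the last: p·hp = php, hp·php = hpphp, …
The next term joins hpphpphphpphp and phphpphphpphpphphpphp.

hpphpphphpphpphphpphphpphpphphpphp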